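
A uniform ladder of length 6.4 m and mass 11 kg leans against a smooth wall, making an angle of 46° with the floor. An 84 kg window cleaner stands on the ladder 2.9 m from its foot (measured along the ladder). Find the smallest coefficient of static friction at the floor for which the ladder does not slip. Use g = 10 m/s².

Take moments about the foot of the ladder.
Ladder weight 11×10 = 110 N acts at 3.2 m along the ladder; its horizontal arm is 3.2·cos46° = 2.223 m → τ = 244.5 N·m clockwise.
Window cleaner: 84×10 = 840 N at 2.9 m → arm 2.015 m → τ = 1693 N·m clockwise.
Wall normal N acts horizontally at the top; its moment arm is the height L sinθ = 6.4·sin46° = 4.604 m, counterclockwise.
Στ = 0 ⇒ N × 4.604 = 1938 ⇒ N = 420.9 N.
ΣFx = 0 ⇒ f = N_wall = 420.9 N. ΣFy = 0 ⇒ N_floor = 950 N.
μ_min = f / N_floor = 420.9 / 950 = 0.443.

μ_min ≈ 0.443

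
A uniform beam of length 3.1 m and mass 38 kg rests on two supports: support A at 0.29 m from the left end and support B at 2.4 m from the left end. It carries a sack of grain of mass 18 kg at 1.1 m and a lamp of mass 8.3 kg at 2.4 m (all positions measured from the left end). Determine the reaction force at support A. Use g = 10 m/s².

R_A ≈ 264 N

Sum moments about support B (its reaction then has zero moment arm).
Beam weight: 38 × 10 = 380 N down at 1.55 m → arm 0.85 m, τ = 380 × 0.85 = 323 N·m counterclockwise.
Sack of grain: 18 × 10 = 180 N down at 1.1 m → arm 1.3 m, τ = 180 × 1.3 = 234 N·m counterclockwise.
Lamp: acts at the support B, moment arm 0 → no torque.
Net load moment about support B = 557 N·m counterclockwise.
Reaction R at support A is upward at 0.29 m, arm 2.11 m → moment R × 2.11 clockwise.
Balancing moments: R × 2.11 = 557, giving R = 264 N.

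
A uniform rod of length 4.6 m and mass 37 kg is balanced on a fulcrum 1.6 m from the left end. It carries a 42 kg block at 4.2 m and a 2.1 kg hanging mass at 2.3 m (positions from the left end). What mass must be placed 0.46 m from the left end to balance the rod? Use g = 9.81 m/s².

m ≈ 120 kg

Take moments about the fulcrum (at 1.6 m from the left end).
Beam weight: 37 × 9.81 = 363 N down at 2.3 m → arm 0.7 m, τ = 363 × 0.7 = 254.1 N·m clockwise.
Block: 42 × 9.81 = 412 N down at 4.2 m → arm 2.6 m, τ = 412 × 2.6 = 1071 N·m clockwise.
Hanging mass: 2.1 × 9.81 = 20.6 N down at 2.3 m → arm 0.7 m, τ = 20.6 × 0.7 = 14.42 N·m clockwise.
Net moment of known loads = 1340 N·m clockwise.
An unknown mass m at 0.46 m has arm 1.14 m; its moment is m·g·1.14 counterclockwise.
Στ = 0 ⇒ m × 9.81 × 1.14 = 1340 ⇒ m = 1340 / (9.81 × 1.14) = 120 kg.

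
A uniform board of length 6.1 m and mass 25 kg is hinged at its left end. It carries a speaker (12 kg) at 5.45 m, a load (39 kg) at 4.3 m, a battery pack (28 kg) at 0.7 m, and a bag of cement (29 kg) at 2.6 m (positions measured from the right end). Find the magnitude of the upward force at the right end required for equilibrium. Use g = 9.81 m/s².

Sum moments about the left end (the unknown pivot reaction has zero arm there).
Beam weight: 25 × 9.81 = 245.2 N down at 3.05 m → arm 3.05 m, τ = 245.2 × 3.05 = 747.9 N·m clockwise.
Speaker: 12 × 9.81 = 117.7 N down at 5.45 m → arm 0.65 m, τ = 117.7 × 0.65 = 76.51 N·m clockwise.
Load: 39 × 9.81 = 382.6 N down at 4.3 m → arm 1.8 m, τ = 382.6 × 1.8 = 688.7 N·m clockwise.
Battery pack: 28 × 9.81 = 274.7 N down at 0.7 m → arm 5.4 m, τ = 274.7 × 5.4 = 1483 N·m clockwise.
Bag of cement: 29 × 9.81 = 284.5 N down at 2.6 m → arm 3.5 m, τ = 284.5 × 3.5 = 995.8 N·m clockwise.
Net moment of the loads = 3992 N·m clockwise.
The upward force F acts at the right end, arm 6.1 m, giving F × 6.1 counterclockwise.
For rotational equilibrium, F × 6.1 = 3992, so F = 3992 / 6.1 = 654 N.

F ≈ 654 N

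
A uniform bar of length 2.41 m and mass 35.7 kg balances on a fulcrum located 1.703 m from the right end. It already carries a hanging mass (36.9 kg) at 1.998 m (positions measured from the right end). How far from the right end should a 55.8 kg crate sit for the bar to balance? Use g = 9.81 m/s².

About the fulcrum (at 1.703 m from the right end):
Beam weight: 35.7 × 9.81 = 350.2 N down at 1.205 m → arm 0.498 m, τ = 350.2 × 0.498 = 174.4 N·m clockwise.
Hanging mass: 36.9 × 9.81 = 362 N down at 1.998 m → arm 0.295 m, τ = 362 × 0.295 = 106.8 N·m counterclockwise.
Net moment of existing loads = 67.6 N·m clockwise.
The crate weighs 55.8 × 9.81 = 547.4 N and must supply an equal counterclockwise moment, so its lever arm about the fulcrum is 67.6 / 547.4 = 0.123 m.
That puts it at 1.703 + 0.123 = 1.83 m from the right end.

x ≈ 1.83 m from the right end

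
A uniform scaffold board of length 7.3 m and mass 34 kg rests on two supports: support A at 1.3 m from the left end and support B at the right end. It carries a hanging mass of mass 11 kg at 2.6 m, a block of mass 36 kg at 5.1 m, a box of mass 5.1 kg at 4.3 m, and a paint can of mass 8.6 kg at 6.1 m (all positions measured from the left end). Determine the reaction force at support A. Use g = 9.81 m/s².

Take moments about support B.
Beam weight: 34 × 9.81 = 333.5 N down at 3.65 m → arm 3.65 m, τ = 333.5 × 3.65 = 1217 N·m counterclockwise.
Hanging mass: 11 × 9.81 = 107.9 N down at 2.6 m → arm 4.7 m, τ = 107.9 × 4.7 = 507.1 N·m counterclockwise.
Block: 36 × 9.81 = 353.2 N down at 5.1 m → arm 2.2 m, τ = 353.2 × 2.2 = 777 N·m counterclockwise.
Box: 5.1 × 9.81 = 50.03 N down at 4.3 m → arm 3 m, τ = 50.03 × 3 = 150.1 N·m counterclockwise.
Paint can: 8.6 × 9.81 = 84.37 N down at 6.1 m → arm 1.2 m, τ = 84.37 × 1.2 = 101.2 N·m counterclockwise.
Net load moment about support B = 2752 N·m counterclockwise.
Reaction R at support A is upward at 1.3 m, arm 6 m → moment R × 6 clockwise.
For rotational equilibrium, R × 6 = 2752, so R = 459 N.

R_A ≈ 459 N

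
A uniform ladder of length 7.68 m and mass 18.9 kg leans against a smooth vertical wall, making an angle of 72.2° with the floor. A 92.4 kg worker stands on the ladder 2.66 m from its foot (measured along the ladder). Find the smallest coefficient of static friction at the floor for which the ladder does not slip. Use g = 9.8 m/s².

Take moments about the foot of the ladder.
Ladder weight 18.9×9.8 = 185.2 N acts at 3.84 m along the ladder; its horizontal arm is 3.84·cos72.2° = 1.174 m → τ = 217.4 N·m clockwise.
Worker: 92.4×9.8 = 905.5 N at 2.66 m → arm 0.8131 m → τ = 736.3 N·m clockwise.
Wall normal N acts horizontally at the top; its moment arm is the height L sinθ = 7.68·sin72.2° = 7.312 m, counterclockwise.
Στ = 0 ⇒ N × 7.312 = 953.7 ⇒ N = 130.4 N.
ΣFx = 0 ⇒ f = N_wall = 130.4 N. ΣFy = 0 ⇒ N_floor = 1091 N.
μ_min = f / N_floor = 130.4 / 1091 = 0.12.

μ_min ≈ 0.12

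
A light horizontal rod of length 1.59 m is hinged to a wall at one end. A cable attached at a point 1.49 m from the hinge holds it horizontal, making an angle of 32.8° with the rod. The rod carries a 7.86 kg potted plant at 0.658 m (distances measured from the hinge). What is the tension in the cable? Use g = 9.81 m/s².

Sum moments about the hinge (the unknown hinge reaction has zero arm there).
Potted plant: 7.86 × 9.81 = 77.11 N down at 0.658 m → arm 0.658 m, τ = 77.11 × 0.658 = 50.74 N·m clockwise.
Total clockwise load moment = 50.74 N·m.
The cable tension T acts at 1.49 m; only its component perpendicular to the rod, T sinθ, produces torque. sin 32.8° = 0.5417.
For rotational equilibrium, T × 1.49 × 0.5417 = 50.74, so T = 50.74 / 0.8071 = 62.9 N.

T ≈ 62.9 N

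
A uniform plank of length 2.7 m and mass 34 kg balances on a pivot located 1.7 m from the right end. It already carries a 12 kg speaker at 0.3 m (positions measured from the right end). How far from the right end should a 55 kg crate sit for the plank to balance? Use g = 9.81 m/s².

x ≈ 2.22 m from the right end

Take moments about the pivot (at 1.7 m from the right end).
Beam weight: 34 × 9.81 = 333.5 N down at 1.35 m → arm 0.35 m, τ = 333.5 × 0.35 = 116.7 N·m clockwise.
Speaker: 12 × 9.81 = 117.7 N down at 0.3 m → arm 1.4 m, τ = 117.7 × 1.4 = 164.8 N·m clockwise.
Net moment of existing loads = 281.5 N·m clockwise.
The crate weighs 55 × 9.81 = 539.6 N and must supply an equal counterclockwise moment, so its lever arm about the pivot is 281.5 / 539.6 = 0.522 m.
That puts it at 1.7 + 0.522 = 2.22 m from the right end.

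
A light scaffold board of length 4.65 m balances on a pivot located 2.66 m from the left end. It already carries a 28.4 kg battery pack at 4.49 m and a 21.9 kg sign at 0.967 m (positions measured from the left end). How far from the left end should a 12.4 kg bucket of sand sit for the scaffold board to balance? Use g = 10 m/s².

Taking torques about the pivot (at 2.66 m from the left end):
Battery pack: 28.4 × 10 = 284 N down at 4.49 m → arm 1.83 m, τ = 284 × 1.83 = 519.7 N·m clockwise.
Sign: 21.9 × 10 = 219 N down at 0.967 m → arm 1.693 m, τ = 219 × 1.693 = 370.8 N·m counterclockwise.
Net moment of existing loads = 148.9 N·m clockwise.
The bucket of sand weighs 12.4 × 10 = 124 N and must supply an equal counterclockwise moment, so its lever arm about the pivot is 148.9 / 124 = 1.2 m.
That puts it at 2.66 − 1.2 = 1.46 m from the left end.

x ≈ 1.46 m from the left end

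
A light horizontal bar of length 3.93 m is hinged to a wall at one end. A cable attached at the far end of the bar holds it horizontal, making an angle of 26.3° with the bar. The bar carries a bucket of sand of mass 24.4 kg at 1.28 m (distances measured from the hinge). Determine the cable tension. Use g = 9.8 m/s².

Choose the hinge as the axis so the unknown hinge reaction has zero arm there.
Bucket of sand: 24.4 × 9.8 = 239.1 N down at 1.28 m → arm 1.28 m, τ = 239.1 × 1.28 = 306 N·m clockwise.
Total clockwise load moment = 306 N·m.
The cable tension T acts at 3.93 m; only its component perpendicular to the bar, T sinθ, produces torque. sin 26.3° = 0.4431.
Balancing moments: T × 3.93 × 0.4431 = 306, giving T = 306 / 1.741 = 176 N.

T ≈ 176 N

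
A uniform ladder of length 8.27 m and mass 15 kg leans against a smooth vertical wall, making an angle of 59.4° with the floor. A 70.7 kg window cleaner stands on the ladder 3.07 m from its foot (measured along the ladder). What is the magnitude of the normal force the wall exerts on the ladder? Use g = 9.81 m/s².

Take moments about the foot of the ladder.
Ladder weight 15×9.81 = 147.2 N acts at 4.135 m along the ladder; its horizontal arm is 4.135·cos59.4° = 2.105 m → τ = 309.9 N·m clockwise.
Window cleaner: 70.7×9.81 = 693.6 N at 3.07 m → arm 1.563 m → τ = 1084 N·m clockwise.
Wall normal N acts horizontally at the top; its moment arm is the height L sinθ = 8.27·sin59.4° = 7.118 m, counterclockwise.
Setting net torque to zero: N × 7.118 = 1394 → N = 196 N.

N_wall ≈ 196 N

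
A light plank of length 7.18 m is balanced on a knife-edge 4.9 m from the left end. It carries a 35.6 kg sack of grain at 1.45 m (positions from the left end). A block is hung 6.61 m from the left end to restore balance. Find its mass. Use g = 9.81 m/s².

About the knife-edge (at 4.9 m from the left end):
Sack of grain: 35.6 × 9.81 = 349.2 N down at 1.45 m → arm 3.45 m, τ = 349.2 × 3.45 = 1205 N·m counterclockwise.
Net moment of known loads = 1205 N·m counterclockwise.
An unknown mass m at 6.61 m has arm 1.71 m; its moment is m·g·1.71 clockwise.
Setting net torque to zero: m × 9.81 × 1.71 = 1205 → m = 1205 / (9.81 × 1.71) = 71.8 kg.

m ≈ 71.8 kg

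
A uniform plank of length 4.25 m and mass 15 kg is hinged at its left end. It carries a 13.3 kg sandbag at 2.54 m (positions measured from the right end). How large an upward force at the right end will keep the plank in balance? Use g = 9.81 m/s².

F ≈ 126 N

Sum moments about the left end (the unknown pivot reaction has zero arm there).
Beam weight: 15 × 9.81 = 147.2 N down at 2.125 m → arm 2.125 m, τ = 147.2 × 2.125 = 312.8 N·m clockwise.
Sandbag: 13.3 × 9.81 = 130.5 N down at 2.54 m → arm 1.71 m, τ = 130.5 × 1.71 = 223.2 N·m clockwise.
Net moment of the loads = 536 N·m clockwise.
The upward force F acts at the right end, arm 4.25 m, giving F × 4.25 counterclockwise.
Στ = 0 ⇒ F × 4.25 = 536 ⇒ F = 536 / 4.25 = 126 N.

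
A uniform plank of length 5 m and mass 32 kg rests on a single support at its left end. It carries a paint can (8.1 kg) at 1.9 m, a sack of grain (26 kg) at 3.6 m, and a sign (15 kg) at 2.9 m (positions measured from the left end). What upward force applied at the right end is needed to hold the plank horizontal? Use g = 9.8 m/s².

F ≈ 456 N

Take moments about the left end.
Beam weight: 32 × 9.8 = 313.6 N down at 2.5 m → arm 2.5 m, τ = 313.6 × 2.5 = 784 N·m clockwise.
Paint can: 8.1 × 9.8 = 79.38 N down at 1.9 m → arm 1.9 m, τ = 79.38 × 1.9 = 150.8 N·m clockwise.
Sack of grain: 26 × 9.8 = 254.8 N down at 3.6 m → arm 3.6 m, τ = 254.8 × 3.6 = 917.3 N·m clockwise.
Sign: 15 × 9.8 = 147 N down at 2.9 m → arm 2.9 m, τ = 147 × 2.9 = 426.3 N·m clockwise.
Net moment of the loads = 2278 N·m clockwise.
The upward force F acts at the right end, arm 5 m, giving F × 5 counterclockwise.
For rotational equilibrium, F × 5 = 2278, so F = 2278 / 5 = 456 N.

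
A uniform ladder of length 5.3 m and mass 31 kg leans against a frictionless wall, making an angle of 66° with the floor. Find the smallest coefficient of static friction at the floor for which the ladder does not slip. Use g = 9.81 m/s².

μ_min ≈ 0.223

Take moments about the foot of the ladder.
Ladder weight 31×9.81 = 304.1 N acts at 2.65 m along the ladder; its horizontal arm is 2.65·cos66° = 1.078 m → τ = 327.8 N·m clockwise.
Wall normal N acts horizontally at the top; its moment arm is the height L sinθ = 5.3·sin66° = 4.842 m, counterclockwise.
Balancing moments: N × 4.842 = 327.8, giving N = 67.7 N.
ΣFx = 0 ⇒ f = N_wall = 67.7 N. ΣFy = 0 ⇒ N_floor = 304.1 N.
μ_min = f / N_floor = 67.7 / 304.1 = 0.223.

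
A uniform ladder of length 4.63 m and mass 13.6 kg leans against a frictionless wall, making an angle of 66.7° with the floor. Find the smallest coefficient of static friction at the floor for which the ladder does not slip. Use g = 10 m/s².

Choose the foot of the ladder as the axis so the floor normal and friction both act there and drop out.
Ladder weight 13.6×10 = 136 N acts at 2.315 m along the ladder; its horizontal arm is 2.315·cos66.7° = 0.9157 m → τ = 124.5 N·m clockwise.
Wall normal N acts horizontally at the top; its moment arm is the height L sinθ = 4.63·sin66.7° = 4.252 m, counterclockwise.
Setting net torque to zero: N × 4.252 = 124.5 → N = 29.28 N.
ΣFx = 0 ⇒ f = N_wall = 29.28 N. ΣFy = 0 ⇒ N_floor = 136 N.
μ_min = f / N_floor = 29.28 / 136 = 0.215.

μ_min ≈ 0.215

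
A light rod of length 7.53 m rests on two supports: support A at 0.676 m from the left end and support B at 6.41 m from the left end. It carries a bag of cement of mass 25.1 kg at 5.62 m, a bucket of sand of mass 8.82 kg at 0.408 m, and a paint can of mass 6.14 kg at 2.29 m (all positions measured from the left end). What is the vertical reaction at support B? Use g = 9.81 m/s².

R_B ≈ 225 N

Take moments about support A.
Bag of cement: 25.1 × 9.81 = 246.2 N down at 5.62 m → arm 4.944 m, τ = 246.2 × 4.944 = 1217 N·m clockwise.
Bucket of sand: 8.82 × 9.81 = 86.52 N down at 0.408 m → arm 0.268 m, τ = 86.52 × 0.268 = 23.19 N·m counterclockwise.
Paint can: 6.14 × 9.81 = 60.23 N down at 2.29 m → arm 1.614 m, τ = 60.23 × 1.614 = 97.21 N·m clockwise.
Net load moment about support A = 1291 N·m clockwise.
Reaction R at support B is upward at 6.41 m, arm 5.734 m → moment R × 5.734 counterclockwise.
For rotational equilibrium, R × 5.734 = 1291, so R = 225 N.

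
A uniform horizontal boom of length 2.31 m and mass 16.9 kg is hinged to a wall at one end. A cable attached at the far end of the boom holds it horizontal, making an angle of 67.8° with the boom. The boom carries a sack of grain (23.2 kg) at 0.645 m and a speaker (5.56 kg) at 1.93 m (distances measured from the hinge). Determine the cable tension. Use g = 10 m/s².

T ≈ 211 N

About the hinge:
Beam weight: 16.9 × 10 = 169 N down at 1.155 m → arm 1.155 m, τ = 169 × 1.155 = 195.2 N·m clockwise.
Sack of grain: 23.2 × 10 = 232 N down at 0.645 m → arm 0.645 m, τ = 232 × 0.645 = 149.6 N·m clockwise.
Speaker: 5.56 × 10 = 55.6 N down at 1.93 m → arm 1.93 m, τ = 55.6 × 1.93 = 107.3 N·m clockwise.
Total clockwise load moment = 452.1 N·m.
The cable tension T acts at 2.31 m; only its component perpendicular to the boom, T sinθ, produces torque. sin 67.8° = 0.9259.
For rotational equilibrium, T × 2.31 × 0.9259 = 452.1, so T = 452.1 / 2.139 = 211 N.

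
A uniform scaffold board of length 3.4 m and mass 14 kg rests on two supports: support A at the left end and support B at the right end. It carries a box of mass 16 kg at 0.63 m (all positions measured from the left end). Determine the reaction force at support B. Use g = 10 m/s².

Taking torques about support A:
Beam weight: 14 × 10 = 140 N down at 1.7 m → arm 1.7 m, τ = 140 × 1.7 = 238 N·m clockwise.
Box: 16 × 10 = 160 N down at 0.63 m → arm 0.63 m, τ = 160 × 0.63 = 100.8 N·m clockwise.
Net load moment about support A = 338.8 N·m clockwise.
Reaction R at support B is upward at 3.4 m, arm 3.4 m → moment R × 3.4 counterclockwise.
Setting net torque to zero: R × 3.4 = 338.8 → R = 99.6 N.

R_B ≈ 99.6 N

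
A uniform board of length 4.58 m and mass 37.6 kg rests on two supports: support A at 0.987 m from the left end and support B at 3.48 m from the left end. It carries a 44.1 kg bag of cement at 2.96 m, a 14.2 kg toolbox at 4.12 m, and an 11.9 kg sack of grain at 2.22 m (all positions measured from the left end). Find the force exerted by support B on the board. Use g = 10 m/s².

R_B ≈ 783 N

Choose support A as the axis so its reaction then has zero moment arm.
Beam weight: 37.6 × 10 = 376 N down at 2.29 m → arm 1.303 m, τ = 376 × 1.303 = 489.9 N·m clockwise.
Bag of cement: 44.1 × 10 = 441 N down at 2.96 m → arm 1.973 m, τ = 441 × 1.973 = 870.1 N·m clockwise.
Toolbox: 14.2 × 10 = 142 N down at 4.12 m → arm 3.133 m, τ = 142 × 3.133 = 444.9 N·m clockwise.
Sack of grain: 11.9 × 10 = 119 N down at 2.22 m → arm 1.233 m, τ = 119 × 1.233 = 146.7 N·m clockwise.
Net load moment about support A = 1952 N·m clockwise.
Reaction R at support B is upward at 3.48 m, arm 2.493 m → moment R × 2.493 counterclockwise.
Setting net torque to zero: R × 2.493 = 1952 → R = 783 N.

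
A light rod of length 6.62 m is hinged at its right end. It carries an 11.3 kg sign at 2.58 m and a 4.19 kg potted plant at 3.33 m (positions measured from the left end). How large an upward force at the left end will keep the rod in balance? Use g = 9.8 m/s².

Take moments about the right end.
Sign: 11.3 × 9.8 = 110.7 N down at 2.58 m → arm 4.04 m, τ = 110.7 × 4.04 = 447.2 N·m counterclockwise.
Potted plant: 4.19 × 9.8 = 41.06 N down at 3.33 m → arm 3.29 m, τ = 41.06 × 3.29 = 135.1 N·m counterclockwise.
Net moment of the loads = 582.3 N·m counterclockwise.
The upward force F acts at the left end, arm 6.62 m, giving F × 6.62 clockwise.
Στ = 0 ⇒ F × 6.62 = 582.3 ⇒ F = 582.3 / 6.62 = 88 N.

F ≈ 88 N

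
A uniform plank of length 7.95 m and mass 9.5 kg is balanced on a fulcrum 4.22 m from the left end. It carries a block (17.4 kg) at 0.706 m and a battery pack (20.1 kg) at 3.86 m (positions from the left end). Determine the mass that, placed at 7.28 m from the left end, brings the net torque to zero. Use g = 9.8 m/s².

m ≈ 23.1 kg

Taking torques about the fulcrum (at 4.22 m from the left end):
Beam weight: 9.5 × 9.8 = 93.1 N down at 3.975 m → arm 0.245 m, τ = 93.1 × 0.245 = 22.81 N·m counterclockwise.
Block: 17.4 × 9.8 = 170.5 N down at 0.706 m → arm 3.514 m, τ = 170.5 × 3.514 = 599.1 N·m counterclockwise.
Battery pack: 20.1 × 9.8 = 197 N down at 3.86 m → arm 0.36 m, τ = 197 × 0.36 = 70.92 N·m counterclockwise.
Net moment of known loads = 692.8 N·m counterclockwise.
An unknown mass m at 7.28 m has arm 3.06 m; its moment is m·g·3.06 clockwise.
For rotational equilibrium, m × 9.8 × 3.06 = 692.8, so m = 692.8 / (9.8 × 3.06) = 23.1 kg.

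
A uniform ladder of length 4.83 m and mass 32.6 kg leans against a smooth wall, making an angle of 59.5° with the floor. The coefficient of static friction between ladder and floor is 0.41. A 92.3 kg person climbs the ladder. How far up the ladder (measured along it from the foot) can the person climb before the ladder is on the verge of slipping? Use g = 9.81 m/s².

Take moments about the foot of the ladder.
Ladder weight 32.6×9.81 = 319.8 N acts at 2.415 m along the ladder; its horizontal arm is 2.415·cos59.5° = 1.226 m → τ = 392.1 N·m clockwise.
Person weight 92.3×9.81 = 905.5 N at distance d → arm d·cos59.5° → τ = 905.5·d·0.5075 clockwise.
Wall normal N at the top has arm L sinθ = 4.162 m counterclockwise, so Στ = 0 gives N·4.162 = 392.1 + 459.5·d.
ΣFy = 0 ⇒ N_floor = 1225 N, so the maximum friction is μ_s·N_floor = 0.41×1225 = 502.2 N. ΣFx = 0 ⇒ N_wall = f, so at the slipping point N = 502.2 N.
Substituting: 502.2×4.162 = 392.1 + 459.5·d ⇒ d = (2090 − 392.1) / 459.5 = 3.7 m.

d ≈ 3.7 m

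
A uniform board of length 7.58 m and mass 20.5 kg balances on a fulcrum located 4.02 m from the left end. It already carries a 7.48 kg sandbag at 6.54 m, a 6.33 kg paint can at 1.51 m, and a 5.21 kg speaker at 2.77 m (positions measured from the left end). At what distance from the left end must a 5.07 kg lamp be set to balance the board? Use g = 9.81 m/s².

Taking torques about the fulcrum (at 4.02 m from the left end):
Beam weight: 20.5 × 9.81 = 201.1 N down at 3.79 m → arm 0.23 m, τ = 201.1 × 0.23 = 46.25 N·m counterclockwise.
Sandbag: 7.48 × 9.81 = 73.38 N down at 6.54 m → arm 2.52 m, τ = 73.38 × 2.52 = 184.9 N·m clockwise.
Paint can: 6.33 × 9.81 = 62.1 N down at 1.51 m → arm 2.51 m, τ = 62.1 × 2.51 = 155.9 N·m counterclockwise.
Speaker: 5.21 × 9.81 = 51.11 N down at 2.77 m → arm 1.25 m, τ = 51.11 × 1.25 = 63.89 N·m counterclockwise.
Net moment of existing loads = 81.14 N·m counterclockwise.
The lamp weighs 5.07 × 9.81 = 49.74 N and must supply an equal clockwise moment, so its lever arm about the fulcrum is 81.14 / 49.74 = 1.63 m.
That puts it at 4.02 + 1.63 = 5.65 m from the left end.

x ≈ 5.65 m from the left end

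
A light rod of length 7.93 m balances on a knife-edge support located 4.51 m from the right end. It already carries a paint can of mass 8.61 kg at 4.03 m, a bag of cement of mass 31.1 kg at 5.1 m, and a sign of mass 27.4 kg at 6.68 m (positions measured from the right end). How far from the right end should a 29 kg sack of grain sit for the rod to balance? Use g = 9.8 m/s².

x ≈ 1.97 m from the right end

Sum moments about the knife-edge support (at 4.51 m from the right end) (the support reaction has zero arm there).
Paint can: 8.61 × 9.8 = 84.38 N down at 4.03 m → arm 0.48 m, τ = 84.38 × 0.48 = 40.5 N·m clockwise.
Bag of cement: 31.1 × 9.8 = 304.8 N down at 5.1 m → arm 0.59 m, τ = 304.8 × 0.59 = 179.8 N·m counterclockwise.
Sign: 27.4 × 9.8 = 268.5 N down at 6.68 m → arm 2.17 m, τ = 268.5 × 2.17 = 582.6 N·m counterclockwise.
Net moment of existing loads = 721.9 N·m counterclockwise.
The sack of grain weighs 29 × 9.8 = 284.2 N and must supply an equal clockwise moment, so its lever arm about the knife-edge support is 721.9 / 284.2 = 2.54 m.
That puts it at 4.51 − 2.54 = 1.97 m from the right end.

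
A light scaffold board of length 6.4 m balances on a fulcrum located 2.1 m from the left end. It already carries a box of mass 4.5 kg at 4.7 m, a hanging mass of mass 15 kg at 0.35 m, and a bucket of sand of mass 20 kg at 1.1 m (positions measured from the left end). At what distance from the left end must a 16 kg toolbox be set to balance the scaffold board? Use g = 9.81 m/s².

x ≈ 4.26 m from the left end

Taking torques about the fulcrum (at 2.1 m from the left end):
Box: 4.5 × 9.81 = 44.15 N down at 4.7 m → arm 2.6 m, τ = 44.15 × 2.6 = 114.8 N·m clockwise.
Hanging mass: 15 × 9.81 = 147.2 N down at 0.35 m → arm 1.75 m, τ = 147.2 × 1.75 = 257.6 N·m counterclockwise.
Bucket of sand: 20 × 9.81 = 196.2 N down at 1.1 m → arm 1 m, τ = 196.2 × 1 = 196.2 N·m counterclockwise.
Net moment of existing loads = 339 N·m counterclockwise.
The toolbox weighs 16 × 9.81 = 157 N and must supply an equal clockwise moment, so its lever arm about the fulcrum is 339 / 157 = 2.16 m.
That puts it at 2.1 + 2.16 = 4.26 m from the left end.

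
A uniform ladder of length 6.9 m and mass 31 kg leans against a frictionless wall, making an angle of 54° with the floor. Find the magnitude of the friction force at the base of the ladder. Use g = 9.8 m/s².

Taking torques about the foot of the ladder:
Ladder weight 31×9.8 = 303.8 N acts at 3.45 m along the ladder; its horizontal arm is 3.45·cos54° = 2.028 m → τ = 616.1 N·m clockwise.
Wall normal N acts horizontally at the top; its moment arm is the height L sinθ = 6.9·sin54° = 5.582 m, counterclockwise.
For rotational equilibrium, N × 5.582 = 616.1, so N = 110 N.
ΣFx = 0: friction at the foot balances the wall's push, so f = N_wall = 110 N.

f ≈ 110 N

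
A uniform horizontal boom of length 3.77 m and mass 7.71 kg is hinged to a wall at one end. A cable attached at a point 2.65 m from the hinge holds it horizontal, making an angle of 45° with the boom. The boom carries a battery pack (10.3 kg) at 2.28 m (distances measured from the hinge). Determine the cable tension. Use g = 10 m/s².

Choose the hinge as the axis so the unknown hinge reaction has zero arm there.
Beam weight: 7.71 × 10 = 77.1 N down at 1.885 m → arm 1.885 m, τ = 77.1 × 1.885 = 145.3 N·m clockwise.
Battery pack: 10.3 × 10 = 103 N down at 2.28 m → arm 2.28 m, τ = 103 × 2.28 = 234.8 N·m clockwise.
Total clockwise load moment = 380.1 N·m.
The cable tension T acts at 2.65 m; only its component perpendicular to the boom, T sinθ, produces torque. sin 45° = 0.7071.
Στ = 0 ⇒ T × 2.65 × 0.7071 = 380.1 ⇒ T = 380.1 / 1.874 = 203 N.

T ≈ 203 N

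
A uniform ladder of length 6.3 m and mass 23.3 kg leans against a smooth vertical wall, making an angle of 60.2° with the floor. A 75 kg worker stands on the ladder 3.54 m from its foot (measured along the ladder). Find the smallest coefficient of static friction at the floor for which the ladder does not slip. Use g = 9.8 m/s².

μ_min ≈ 0.313

Choose the foot of the ladder as the axis so the floor normal and friction both act there and drop out.
Ladder weight 23.3×9.8 = 228.3 N acts at 3.15 m along the ladder; its horizontal arm is 3.15·cos60.2° = 1.565 m → τ = 357.3 N·m clockwise.
Worker: 75×9.8 = 735 N at 3.54 m → arm 1.759 m → τ = 1293 N·m clockwise.
Wall normal N acts horizontally at the top; its moment arm is the height L sinθ = 6.3·sin60.2° = 5.467 m, counterclockwise.
Setting net torque to zero: N × 5.467 = 1650 → N = 301.8 N.
ΣFx = 0 ⇒ f = N_wall = 301.8 N. ΣFy = 0 ⇒ N_floor = 963.3 N.
μ_min = f / N_floor = 301.8 / 963.3 = 0.313.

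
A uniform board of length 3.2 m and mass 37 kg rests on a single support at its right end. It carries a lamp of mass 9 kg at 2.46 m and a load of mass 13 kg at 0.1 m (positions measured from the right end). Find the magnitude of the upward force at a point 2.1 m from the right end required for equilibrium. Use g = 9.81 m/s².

Take moments about the right end.
Beam weight: 37 × 9.81 = 363 N down at 1.6 m → arm 1.6 m, τ = 363 × 1.6 = 580.8 N·m counterclockwise.
Lamp: 9 × 9.81 = 88.29 N down at 2.46 m → arm 2.46 m, τ = 88.29 × 2.46 = 217.2 N·m counterclockwise.
Load: 13 × 9.81 = 127.5 N down at 0.1 m → arm 0.1 m, τ = 127.5 × 0.1 = 12.75 N·m counterclockwise.
Net moment of the loads = 810.8 N·m counterclockwise.
The upward force F acts at a point 2.1 m from the right end, arm 2.1 m, giving F × 2.1 clockwise.
Balancing moments: F × 2.1 = 810.8, giving F = 810.8 / 2.1 = 386 N.

F ≈ 386 N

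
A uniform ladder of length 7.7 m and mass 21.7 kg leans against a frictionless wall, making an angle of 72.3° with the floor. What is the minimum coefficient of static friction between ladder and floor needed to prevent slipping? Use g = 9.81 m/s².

μ_min ≈ 0.16

Sum moments about the foot of the ladder (the floor normal and friction both act there and drop out).
Ladder weight 21.7×9.81 = 212.9 N acts at 3.85 m along the ladder; its horizontal arm is 3.85·cos72.3° = 1.171 m → τ = 249.3 N·m clockwise.
Wall normal N acts horizontally at the top; its moment arm is the height L sinθ = 7.7·sin72.3° = 7.335 m, counterclockwise.
For rotational equilibrium, N × 7.335 = 249.3, so N = 33.99 N.
ΣFx = 0 ⇒ f = N_wall = 33.99 N. ΣFy = 0 ⇒ N_floor = 212.9 N.
μ_min = f / N_floor = 33.99 / 212.9 = 0.16.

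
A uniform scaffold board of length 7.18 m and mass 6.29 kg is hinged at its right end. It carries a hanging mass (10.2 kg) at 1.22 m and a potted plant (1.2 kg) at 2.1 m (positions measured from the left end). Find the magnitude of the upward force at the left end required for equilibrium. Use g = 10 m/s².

Choose the right end as the axis so the unknown pivot reaction has zero arm there.
Beam weight: 6.29 × 10 = 62.9 N down at 3.59 m → arm 3.59 m, τ = 62.9 × 3.59 = 225.8 N·m counterclockwise.
Hanging mass: 10.2 × 10 = 102 N down at 1.22 m → arm 5.96 m, τ = 102 × 5.96 = 607.9 N·m counterclockwise.
Potted plant: 1.2 × 10 = 12 N down at 2.1 m → arm 5.08 m, τ = 12 × 5.08 = 60.96 N·m counterclockwise.
Net moment of the loads = 894.7 N·m counterclockwise.
The upward force F acts at the left end, arm 7.18 m, giving F × 7.18 clockwise.
Στ = 0 ⇒ F × 7.18 = 894.7 ⇒ F = 894.7 / 7.18 = 125 N.

F ≈ 125 N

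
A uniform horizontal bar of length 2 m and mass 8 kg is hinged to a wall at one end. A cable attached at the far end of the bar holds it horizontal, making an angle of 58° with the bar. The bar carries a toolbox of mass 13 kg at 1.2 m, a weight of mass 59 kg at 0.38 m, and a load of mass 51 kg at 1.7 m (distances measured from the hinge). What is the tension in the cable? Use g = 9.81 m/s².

About the hinge:
Beam weight: 8 × 9.81 = 78.48 N down at 1 m → arm 1 m, τ = 78.48 × 1 = 78.48 N·m clockwise.
Toolbox: 13 × 9.81 = 127.5 N down at 1.2 m → arm 1.2 m, τ = 127.5 × 1.2 = 153 N·m clockwise.
Weight: 59 × 9.81 = 578.8 N down at 0.38 m → arm 0.38 m, τ = 578.8 × 0.38 = 219.9 N·m clockwise.
Load: 51 × 9.81 = 500.3 N down at 1.7 m → arm 1.7 m, τ = 500.3 × 1.7 = 850.5 N·m clockwise.
Total clockwise load moment = 1302 N·m.
The cable tension T acts at 2 m; only its component perpendicular to the bar, T sinθ, produces torque. sin 58° = 0.848.
For rotational equilibrium, T × 2 × 0.848 = 1302, so T = 1302 / 1.696 = 768 N.

T ≈ 768 N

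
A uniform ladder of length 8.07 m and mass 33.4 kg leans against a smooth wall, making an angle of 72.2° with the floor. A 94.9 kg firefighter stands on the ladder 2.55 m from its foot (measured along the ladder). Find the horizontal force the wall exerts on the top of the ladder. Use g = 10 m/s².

N_wall ≈ 150 N

Choose the foot of the ladder as the axis so the floor normal and friction both act there and drop out.
Ladder weight 33.4×10 = 334 N acts at 4.035 m along the ladder; its horizontal arm is 4.035·cos72.2° = 1.233 m → τ = 411.8 N·m clockwise.
Firefighter: 94.9×10 = 949 N at 2.55 m → arm 0.7795 m → τ = 739.7 N·m clockwise.
Wall normal N acts horizontally at the top; its moment arm is the height L sinθ = 8.07·sin72.2° = 7.684 m, counterclockwise.
For rotational equilibrium, N × 7.684 = 1152, so N = 150 N.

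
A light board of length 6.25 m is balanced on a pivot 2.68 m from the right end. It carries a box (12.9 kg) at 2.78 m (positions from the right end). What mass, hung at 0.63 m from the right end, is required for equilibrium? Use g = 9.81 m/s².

About the pivot (at 2.68 m from the right end):
Box: 12.9 × 9.81 = 126.5 N down at 2.78 m → arm 0.1 m, τ = 126.5 × 0.1 = 12.65 N·m counterclockwise.
Net moment of known loads = 12.65 N·m counterclockwise.
An unknown mass m at 0.63 m has arm 2.05 m; its moment is m·g·2.05 clockwise.
Balancing moments: m × 9.81 × 2.05 = 12.65, giving m = 12.65 / (9.81 × 2.05) = 0.629 kg.

m ≈ 0.629 kg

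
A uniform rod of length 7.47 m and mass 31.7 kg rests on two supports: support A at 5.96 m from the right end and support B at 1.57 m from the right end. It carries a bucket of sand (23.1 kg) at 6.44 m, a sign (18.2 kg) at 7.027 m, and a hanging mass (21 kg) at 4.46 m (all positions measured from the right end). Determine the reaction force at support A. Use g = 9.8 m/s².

R_A ≈ 762 N

Taking torques about support B:
Beam weight: 31.7 × 9.8 = 310.7 N down at 3.735 m → arm 2.165 m, τ = 310.7 × 2.165 = 672.7 N·m counterclockwise.
Bucket of sand: 23.1 × 9.8 = 226.4 N down at 6.44 m → arm 4.87 m, τ = 226.4 × 4.87 = 1103 N·m counterclockwise.
Sign: 18.2 × 9.8 = 178.4 N down at 7.027 m → arm 5.457 m, τ = 178.4 × 5.457 = 973.5 N·m counterclockwise.
Hanging mass: 21 × 9.8 = 205.8 N down at 4.46 m → arm 2.89 m, τ = 205.8 × 2.89 = 594.8 N·m counterclockwise.
Net load moment about support B = 3344 N·m counterclockwise.
Reaction R at support A is upward at 5.96 m, arm 4.39 m → moment R × 4.39 clockwise.
Στ = 0 ⇒ R × 4.39 = 3344 ⇒ R = 762 N.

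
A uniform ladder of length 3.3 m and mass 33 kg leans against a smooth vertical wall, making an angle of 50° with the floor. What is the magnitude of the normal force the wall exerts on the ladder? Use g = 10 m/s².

N_wall ≈ 138 N

About the foot of the ladder:
Ladder weight 33×10 = 330 N acts at 1.65 m along the ladder; its horizontal arm is 1.65·cos50° = 1.061 m → τ = 350.1 N·m clockwise.
Wall normal N acts horizontally at the top; its moment arm is the height L sinθ = 3.3·sin50° = 2.528 m, counterclockwise.
Setting net torque to zero: N × 2.528 = 350.1 → N = 138 N.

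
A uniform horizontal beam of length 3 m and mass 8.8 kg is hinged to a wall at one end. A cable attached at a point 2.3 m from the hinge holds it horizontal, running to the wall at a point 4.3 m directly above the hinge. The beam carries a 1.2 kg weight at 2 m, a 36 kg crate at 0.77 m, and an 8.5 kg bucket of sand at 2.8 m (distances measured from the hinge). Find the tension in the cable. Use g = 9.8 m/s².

Sum moments about the hinge (the unknown hinge reaction has zero arm there).
Beam weight: 8.8 × 9.8 = 86.24 N down at 1.5 m → arm 1.5 m, τ = 86.24 × 1.5 = 129.4 N·m clockwise.
Weight: 1.2 × 9.8 = 11.76 N down at 2 m → arm 2 m, τ = 11.76 × 2 = 23.52 N·m clockwise.
Crate: 36 × 9.8 = 352.8 N down at 0.77 m → arm 0.77 m, τ = 352.8 × 0.77 = 271.7 N·m clockwise.
Bucket of sand: 8.5 × 9.8 = 83.3 N down at 2.8 m → arm 2.8 m, τ = 83.3 × 2.8 = 233.2 N·m clockwise.
Total clockwise load moment = 657.8 N·m.
The cable tension T acts at 2.3 m; only its component perpendicular to the beam, T sinθ, produces torque. sinθ = h/√(h²+d²) = 4.3/√(4.3²+2.3²) = 0.8818.
Balancing moments: T × 2.3 × 0.8818 = 657.8, giving T = 657.8 / 2.028 = 324 N.

T ≈ 324 N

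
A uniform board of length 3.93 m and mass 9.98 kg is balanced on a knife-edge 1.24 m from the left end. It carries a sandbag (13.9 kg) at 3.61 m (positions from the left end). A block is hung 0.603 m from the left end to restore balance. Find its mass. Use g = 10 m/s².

m ≈ 63.1 kg

Take moments about the knife-edge (at 1.24 m from the left end).
Beam weight: 9.98 × 10 = 99.8 N down at 1.965 m → arm 0.725 m, τ = 99.8 × 0.725 = 72.35 N·m clockwise.
Sandbag: 13.9 × 10 = 139 N down at 3.61 m → arm 2.37 m, τ = 139 × 2.37 = 329.4 N·m clockwise.
Net moment of known loads = 401.8 N·m clockwise.
An unknown mass m at 0.603 m has arm 0.637 m; its moment is m·g·0.637 counterclockwise.
Balancing moments: m × 10 × 0.637 = 401.8, giving m = 401.8 / (10 × 0.637) = 63.1 kg.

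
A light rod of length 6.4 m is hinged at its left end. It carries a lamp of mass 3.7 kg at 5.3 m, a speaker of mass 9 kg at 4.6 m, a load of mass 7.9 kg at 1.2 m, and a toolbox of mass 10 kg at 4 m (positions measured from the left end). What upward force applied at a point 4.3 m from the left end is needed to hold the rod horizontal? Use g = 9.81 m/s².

F ≈ 252 N

Choose the left end as the axis so the unknown pivot reaction has zero arm there.
Lamp: 3.7 × 9.81 = 36.3 N down at 5.3 m → arm 5.3 m, τ = 36.3 × 5.3 = 192.4 N·m clockwise.
Speaker: 9 × 9.81 = 88.29 N down at 4.6 m → arm 4.6 m, τ = 88.29 × 4.6 = 406.1 N·m clockwise.
Load: 7.9 × 9.81 = 77.5 N down at 1.2 m → arm 1.2 m, τ = 77.5 × 1.2 = 93 N·m clockwise.
Toolbox: 10 × 9.81 = 98.1 N down at 4 m → arm 4 m, τ = 98.1 × 4 = 392.4 N·m clockwise.
Net moment of the loads = 1084 N·m clockwise.
The upward force F acts at a point 4.3 m from the left end, arm 4.3 m, giving F × 4.3 counterclockwise.
For rotational equilibrium, F × 4.3 = 1084, so F = 1084 / 4.3 = 252 N.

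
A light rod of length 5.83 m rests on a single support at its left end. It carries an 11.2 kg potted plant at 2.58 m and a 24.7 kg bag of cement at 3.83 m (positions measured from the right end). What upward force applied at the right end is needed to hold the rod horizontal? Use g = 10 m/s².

F ≈ 147 N

Choose the left end as the axis so the unknown pivot reaction has zero arm there.
Potted plant: 11.2 × 10 = 112 N down at 2.58 m → arm 3.25 m, τ = 112 × 3.25 = 364 N·m clockwise.
Bag of cement: 24.7 × 10 = 247 N down at 3.83 m → arm 2 m, τ = 247 × 2 = 494 N·m clockwise.
Net moment of the loads = 858 N·m clockwise.
The upward force F acts at the right end, arm 5.83 m, giving F × 5.83 counterclockwise.
Setting net torque to zero: F × 5.83 = 858 → F = 858 / 5.83 = 147 N.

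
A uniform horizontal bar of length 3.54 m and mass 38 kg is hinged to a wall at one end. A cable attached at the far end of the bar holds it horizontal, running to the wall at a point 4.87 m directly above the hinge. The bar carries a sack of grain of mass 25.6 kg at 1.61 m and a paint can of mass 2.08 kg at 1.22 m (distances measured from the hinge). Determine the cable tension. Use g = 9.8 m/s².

T ≈ 380 N

Taking torques about the hinge:
Beam weight: 38 × 9.8 = 372.4 N down at 1.77 m → arm 1.77 m, τ = 372.4 × 1.77 = 659.1 N·m clockwise.
Sack of grain: 25.6 × 9.8 = 250.9 N down at 1.61 m → arm 1.61 m, τ = 250.9 × 1.61 = 403.9 N·m clockwise.
Paint can: 2.08 × 9.8 = 20.38 N down at 1.22 m → arm 1.22 m, τ = 20.38 × 1.22 = 24.86 N·m clockwise.
Total clockwise load moment = 1088 N·m.
The cable tension T acts at 3.54 m; only its component perpendicular to the bar, T sinθ, produces torque. sinθ = h/√(h²+d²) = 4.87/√(4.87²+3.54²) = 0.8089.
Στ = 0 ⇒ T × 3.54 × 0.8089 = 1088 ⇒ T = 1088 / 2.864 = 380 N.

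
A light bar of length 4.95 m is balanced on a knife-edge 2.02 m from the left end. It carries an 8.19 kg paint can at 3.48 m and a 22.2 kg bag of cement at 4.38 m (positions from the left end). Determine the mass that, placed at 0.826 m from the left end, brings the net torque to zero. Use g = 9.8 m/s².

Take moments about the knife-edge (at 2.02 m from the left end).
Paint can: 8.19 × 9.8 = 80.26 N down at 3.48 m → arm 1.46 m, τ = 80.26 × 1.46 = 117.2 N·m clockwise.
Bag of cement: 22.2 × 9.8 = 217.6 N down at 4.38 m → arm 2.36 m, τ = 217.6 × 2.36 = 513.5 N·m clockwise.
Net moment of known loads = 630.7 N·m clockwise.
An unknown mass m at 0.826 m has arm 1.194 m; its moment is m·g·1.194 counterclockwise.
Setting net torque to zero: m × 9.8 × 1.194 = 630.7 → m = 630.7 / (9.8 × 1.194) = 53.9 kg.

m ≈ 53.9 kg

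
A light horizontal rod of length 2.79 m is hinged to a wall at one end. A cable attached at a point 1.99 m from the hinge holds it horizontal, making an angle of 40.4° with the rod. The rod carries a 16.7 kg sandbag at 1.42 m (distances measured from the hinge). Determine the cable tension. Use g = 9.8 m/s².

Taking torques about the hinge:
Sandbag: 16.7 × 9.8 = 163.7 N down at 1.42 m → arm 1.42 m, τ = 163.7 × 1.42 = 232.5 N·m clockwise.
Total clockwise load moment = 232.5 N·m.
The cable tension T acts at 1.99 m; only its component perpendicular to the rod, T sinθ, produces torque. sin 40.4° = 0.6481.
Setting net torque to zero: T × 1.99 × 0.6481 = 232.5 → T = 232.5 / 1.29 = 180 N.

T ≈ 180 N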